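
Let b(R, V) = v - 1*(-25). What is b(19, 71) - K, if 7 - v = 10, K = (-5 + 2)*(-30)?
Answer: -68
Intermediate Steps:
K = 90 (K = -3*(-30) = 90)
v = -3 (v = 7 - 1*10 = 7 - 10 = -3)
b(R, V) = 22 (b(R, V) = -3 - 1*(-25) = -3 + 25 = 22)
b(19, 71) - K = 22 - 1*90 = 22 - 90 = -68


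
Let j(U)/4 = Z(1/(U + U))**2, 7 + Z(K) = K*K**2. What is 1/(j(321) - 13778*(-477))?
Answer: 17504518823966736/115044984075790522416241 ≈ 1.5215e-7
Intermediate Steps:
Z(K) = -7 + K**3 (Z(K) = -7 + K*K**2 = -7 + K**3)
j(U) = 4*(-7 + 1/(8*U**3))**2 (j(U) = 4*(-7 + (1/(U + U))**3)**2 = 4*(-7 + (1/(2*U))**3)**2 = 4*(-7 + 1/(8*U**3))**2)
1/(j(321) - 13778*(-477)) = 1/((1/16)*(1 - 56*321**3)**2/321**6 - 13778*(-477)) = 1/((1/16)*(1/1094032426497921)*(1 - 56*33076161)**2 + 6572106) = 1/((1/16)*(1/1094032426497921)*(1 - 1852265016)**2 + 6572106) = 1/((1/16)*(1/1094032426497921)*(-1852265015)**2 + 6572106) = 1/((1/16)*(1/1094032426497921)*3430885685792950225 + 6572106) = 1/(3430885685792950225/17504518823966736 + 6572106) = 1/(115044984075790522416241/17504518823966736) = 17504518823966736/115044984075790522416241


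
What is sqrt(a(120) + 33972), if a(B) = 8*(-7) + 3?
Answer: sqrt(33919) ≈ 184.17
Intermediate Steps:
a(B) = -53 (a(B) = -56 + 3 = -53)
sqrt(a(120) + 33972) = sqrt(-53 + 33972) = sqrt(33919)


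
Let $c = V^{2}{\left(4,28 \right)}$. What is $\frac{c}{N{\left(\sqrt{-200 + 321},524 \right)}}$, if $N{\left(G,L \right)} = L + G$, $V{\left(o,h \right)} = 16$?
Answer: $\frac{256}{535} \approx 0.4785$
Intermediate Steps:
$N{\left(G,L \right)} = G + L$
$c = 256$ ($c = 16^{2} = 256$)
$\frac{c}{N{\left(\sqrt{-200 + 321},524 \right)}} = \frac{256}{\sqrt{-200 + 321} + 524} = \frac{256}{\sqrt{121} + 524} = \frac{256}{11 + 524} = \frac{256}{535}$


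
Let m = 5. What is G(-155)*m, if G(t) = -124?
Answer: -620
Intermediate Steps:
G(-155)*m = -124*5 = -620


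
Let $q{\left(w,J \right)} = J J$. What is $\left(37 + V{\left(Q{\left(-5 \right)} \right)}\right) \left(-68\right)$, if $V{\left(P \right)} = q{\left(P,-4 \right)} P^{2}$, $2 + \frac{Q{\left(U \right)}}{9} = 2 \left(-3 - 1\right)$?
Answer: $-8815316$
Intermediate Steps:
$Q{\left(U \right)} = -90$ ($Q{\left(U \right)} = -18 + 9 \cdot 2 \left(-3 - 1\right) = -18 + 9 \cdot 2 \left(-4\right) = -18 + 9 \left(-8\right) = -18 - 72 = -90$)
$q{\left(w,J \right)} = J^{2}$
$V{\left(P \right)} = 16 P^{2}$ ($V{\left(P \right)} = \left(-4\right)^{2} P^{2} = 16 P^{2}$)
$\left(37 + V{\left(Q{\left(-5 \right)} \right)}\right) \left(-68\right) = \left(37 + 16 \left(-90\right)^{2}\right) \left(-68\right) = \left(37 + 16 \cdot 8100\right) \left(-68\right) = \left(37 + 129600\right) \left(-68\right) = 129637 \left(-68\right) = -8815316$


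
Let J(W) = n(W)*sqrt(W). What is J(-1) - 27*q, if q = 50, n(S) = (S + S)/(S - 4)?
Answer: -1350 + 2*I/5 ≈ -1350.0 + 0.4*I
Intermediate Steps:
n(S) = 2*S/(-4 + S) (n(S) = (2*S)/(-4 + S) = 2*S/(-4 + S))
J(W) = 2*W**(3/2)/(-4 + W) (J(W) = (2*W/(-4 + W))*sqrt(W) = 2*W**(3/2)/(-4 + W))
J(-1) - 27*q = 2*(-1)**(3/2)/(-4 - 1) - 27*50 = 2*(-I)/(-5) - 1350 = 2*(-I)*(-1/5) - 1350 = 2*I/5 - 1350 = -1350 + 2*I/5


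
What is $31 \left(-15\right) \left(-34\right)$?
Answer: $15810$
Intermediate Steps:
$31 \left(-15\right) \left(-34\right) = \left(-465\right) \left(-34\right) = 15810$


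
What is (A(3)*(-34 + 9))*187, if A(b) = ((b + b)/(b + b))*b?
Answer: -14025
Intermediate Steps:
A(b) = b (A(b) = ((2*b)/((2*b)))*b = ((2*b)*(1/(2*b)))*b = 1*b = b)
(A(3)*(-34 + 9))*187 = (3*(-34 + 9))*187 = (3*(-25))*187 = -75*187 = -14025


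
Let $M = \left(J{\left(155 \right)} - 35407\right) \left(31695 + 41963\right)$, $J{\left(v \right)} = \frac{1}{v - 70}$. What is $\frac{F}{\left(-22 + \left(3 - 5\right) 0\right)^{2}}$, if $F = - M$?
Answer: $\frac{55420168713}{10285} \approx 5.3884 \cdot 10^{6}$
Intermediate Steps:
$J{\left(v \right)} = \frac{1}{-70 + v}$
$M = - \frac{221680674852}{85}$ ($M = \left(\frac{1}{-70 + 155} - 35407\right) \left(31695 + 41963\right) = \left(\frac{1}{85} - 35407\right) 73658 = \left(- \frac{3009594}{85}\right) 73658 = - \frac{221680674852}{85} \approx -2.608 \cdot 10^{9}$)
$F = \frac{221680674852}{85}$ ($F = \left(-1\right) \left(- \frac{221680674852}{85}\right) = \frac{221680674852}{85} \approx 2.608 \cdot 10^{9}$)
$\frac{F}{\left(-22 + \left(3 - 5\right) 0\right)^{2}} = \frac{221680674852}{85 \left(-22 + \left(3 - 5\right) 0\right)^{2}} = \frac{221680674852}{85 \left(-22 - 0\right)^{2}} = \frac{221680674852}{85 \left(-22 + 0\right)^{2}} = \frac{221680674852}{85 \left(-22\right)^{2}} = \frac{221680674852}{85 \cdot 484} = \frac{221680674852}{85} \cdot \frac{1}{484} = \frac{55420168713}{10285}$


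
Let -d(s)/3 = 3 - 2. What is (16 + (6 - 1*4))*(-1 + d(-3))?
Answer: -72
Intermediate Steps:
d(s) = -3 (d(s) = -3*(3 - 2) = -3*1 = -3)
(16 + (6 - 1*4))*(-1 + d(-3)) = (16 + (6 - 1*4))*(-1 - 3) = (16 + (6 - 4))*(-4) = (16 + 2)*(-4) = 18*(-4) = -72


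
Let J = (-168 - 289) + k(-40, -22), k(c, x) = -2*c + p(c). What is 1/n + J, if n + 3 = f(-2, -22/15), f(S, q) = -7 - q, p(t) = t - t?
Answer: -48271/128 ≈ -377.12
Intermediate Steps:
p(t) = 0
k(c, x) = -2*c (k(c, x) = -2*c + 0 = -2*c)
n = -128/15 (n = -3 + (-7 - (-22)/15) = -3 + (-7 - 1*(-22/15)) = -3 + (-7 + 22/15) = -3 - 83/15 = -128/15 ≈ -8.5333)
J = -377 (J = (-168 - 289) - 2*(-40) = -457 + 80 = -377)
1/n + J = 1/(-128/15) - 377 = -15/128 - 377 = -48271/128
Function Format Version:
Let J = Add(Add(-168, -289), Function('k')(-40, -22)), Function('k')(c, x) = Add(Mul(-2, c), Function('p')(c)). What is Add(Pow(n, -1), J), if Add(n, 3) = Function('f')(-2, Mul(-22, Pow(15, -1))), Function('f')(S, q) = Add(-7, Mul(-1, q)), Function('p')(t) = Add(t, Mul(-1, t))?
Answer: Rational(-48271, 128) ≈ -377.12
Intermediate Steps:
Function('p')(t) = 0
Function('k')(c, x) = Mul(-2, c) (Function('k')(c, x) = Add(Mul(-2, c), 0) = Mul(-2, c))
n = Rational(-128, 15) (n = Add(-3, Add(-7, Mul(-1, Mul(-22, Pow(15, -1))))) = Add(-3, Add(-7, Mul(-1, Mul(-22, Rational(1, 15))))) = Add(-3, Add(-7, Mul(-1, Rational(-22, 15)))) = Add(-3, Add(-7, Rational(22, 15))) = Add(-3, Rational(-83, 15)) = Rational(-128, 15) ≈ -8.5333)
J = -377 (J = Add(Add(-168, -289), Mul(-2, -40)) = Add(-457, 80) = -377)
Add(Pow(n, -1), J) = Add(Pow(Rational(-128, 15), -1), -377) = Add(Rational(-15, 128), -377) = Rational(-48271, 128)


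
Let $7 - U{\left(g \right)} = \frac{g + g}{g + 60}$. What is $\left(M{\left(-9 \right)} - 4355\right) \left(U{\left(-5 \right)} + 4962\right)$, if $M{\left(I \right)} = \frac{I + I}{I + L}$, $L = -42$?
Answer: $- \frac{4046499169}{187} \approx -2.1639 \cdot 10^{7}$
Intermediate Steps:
$U{\left(g \right)} = 7 - \frac{2 g}{60 + g}$ ($U{\left(g \right)} = 7 - \frac{g + g}{g + 60} = 7 - \frac{2 g}{60 + g}$)
$M{\left(I \right)} = \frac{2 I}{-42 + I}$ ($M{\left(I \right)} = \frac{I + I}{I - 42} = \frac{2 I}{-42 + I}$)
$\left(M{\left(-9 \right)} - 4355\right) \left(U{\left(-5 \right)} + 4962\right) = \left(2 \left(-9\right) \frac{1}{-42 - 9} - 4355\right) \left(\frac{5 \left(84 - 5\right)}{60 - 5} + 4962\right) = \left(2 \left(-9\right) \frac{1}{-51} - 4355\right) \left(5 \cdot \frac{1}{55} \cdot 79 + 4962\right) = \left(2 \left(-9\right) \left(- \frac{1}{51}\right) - 4355\right) \left(5 \cdot \frac{1}{55} \cdot 79 + 4962\right) = \left(\frac{6}{17} - 4355\right) \left(\frac{79}{11} + 4962\right) = \left(- \frac{74029}{17}\right) \frac{54661}{11} = - \frac{4046499169}{187}$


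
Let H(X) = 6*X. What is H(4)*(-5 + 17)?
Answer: 288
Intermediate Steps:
H(4)*(-5 + 17) = (6*4)*(-5 + 17) = 24*12 = 288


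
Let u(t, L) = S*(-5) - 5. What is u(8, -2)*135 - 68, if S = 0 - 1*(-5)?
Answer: -4118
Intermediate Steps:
S = 5 (S = 0 + 5 = 5)
u(t, L) = -30 (u(t, L) = 5*(-5) - 5 = -25 - 5 = -30)
u(8, -2)*135 - 68 = -30*135 - 68 = -4050 - 68 = -4118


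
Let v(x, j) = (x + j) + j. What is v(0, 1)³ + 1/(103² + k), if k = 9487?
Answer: 160769/20096 ≈ 8.0000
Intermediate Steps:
v(x, j) = x + 2*j (v(x, j) = (j + x) + j = x + 2*j)
v(0, 1)³ + 1/(103² + k) = (0 + 2*1)³ + 1/(103² + 9487) = (0 + 2)³ + 1/(10609 + 9487) = 2³ + 1/20096 = 8 + 1/20096 = 160769/20096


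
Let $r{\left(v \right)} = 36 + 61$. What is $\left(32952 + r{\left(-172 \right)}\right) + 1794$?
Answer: $34843$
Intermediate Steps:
$r{\left(v \right)} = 97$
$\left(32952 + r{\left(-172 \right)}\right) + 1794 = \left(32952 + 97\right) + 1794 = 33049 + 1794 = 34843$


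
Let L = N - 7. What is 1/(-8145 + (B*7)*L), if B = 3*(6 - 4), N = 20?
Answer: -1/7599 ≈ -0.00013160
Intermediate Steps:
B = 6 (B = 3*2 = 6)
L = 13 (L = 20 - 7 = 13)
1/(-8145 + (B*7)*L) = 1/(-8145 + (6*7)*13) = 1/(-8145 + 42*13) = 1/(-8145 + 546) = 1/(-7599) = -1/7599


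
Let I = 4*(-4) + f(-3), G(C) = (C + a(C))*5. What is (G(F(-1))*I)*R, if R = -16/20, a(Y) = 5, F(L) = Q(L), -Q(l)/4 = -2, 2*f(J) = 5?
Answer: 702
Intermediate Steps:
f(J) = 5/2 (f(J) = (1/2)*5 = 5/2)
Q(l) = 8 (Q(l) = -4*(-2) = 8)
F(L) = 8
R = -4/5 (R = -16*1/20 = -4/5 ≈ -0.80000)
G(C) = 25 + 5*C (G(C) = (C + 5)*5 = (5 + C)*5 = 25 + 5*C)
I = -27/2 (I = 4*(-4) + 5/2 = -16 + 5/2 = -27/2 ≈ -13.500)
(G(F(-1))*I)*R = ((25 + 5*8)*(-27/2))*(-4/5) = ((25 + 40)*(-27/2))*(-4/5) = (65*(-27/2))*(-4/5) = -1755/2*(-4/5) = 702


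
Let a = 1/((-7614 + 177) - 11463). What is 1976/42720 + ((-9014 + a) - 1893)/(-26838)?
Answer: 20434795379/45144199800 ≈ 0.45266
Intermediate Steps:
a = -1/18900 (a = 1/(-7437 - 11463) = 1/(-18900) = -1/18900 ≈ -5.2910e-5)
1976/42720 + ((-9014 + a) - 1893)/(-26838) = 1976/42720 + ((-9014 - 1/18900) - 1893)/(-26838) = 1976*(1/42720) + (-170364601/18900 - 1893)*(-1/26838) = 247/5340 - 206142301/18900*(-1/26838) = 247/5340 + 206142301/507238200 = 20434795379/45144199800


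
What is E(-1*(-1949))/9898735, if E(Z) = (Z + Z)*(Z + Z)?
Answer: 15194404/9898735 ≈ 1.5350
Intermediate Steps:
E(Z) = 4*Z² (E(Z) = (2*Z)*(2*Z) = 4*Z²)
E(-1*(-1949))/9898735 = (4*(-1*(-1949))²)/9898735 = (4*1949²)*(1/9898735) = (4*3798601)*(1/9898735) = 15194404*(1/9898735) = 15194404/9898735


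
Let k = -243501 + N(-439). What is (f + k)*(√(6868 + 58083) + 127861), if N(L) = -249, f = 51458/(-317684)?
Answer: -4950491924223169/158842 - 38717763229*√64951/158842 ≈ -3.1228e+10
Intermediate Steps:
f = -25729/158842 (f = 51458*(-1/317684) = -25729/158842 ≈ -0.16198)
k = -243750 (k = -243501 - 249 = -243750)
(f + k)*(√(6868 + 58083) + 127861) = (-25729/158842 - 243750)*(√(6868 + 58083) + 127861) = -38717763229*(√64951 + 127861)/158842 = -38717763229*(127861 + √64951)/158842 = -4950491924223169/158842 - 38717763229*√64951/158842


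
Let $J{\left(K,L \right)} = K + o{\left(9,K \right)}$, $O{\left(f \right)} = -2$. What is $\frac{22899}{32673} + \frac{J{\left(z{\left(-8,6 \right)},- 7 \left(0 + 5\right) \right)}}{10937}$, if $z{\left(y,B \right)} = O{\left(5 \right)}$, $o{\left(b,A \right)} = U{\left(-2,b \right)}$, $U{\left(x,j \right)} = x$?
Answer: $\frac{83438557}{119114867} \approx 0.70049$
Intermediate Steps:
$o{\left(b,A \right)} = -2$
$z{\left(y,B \right)} = -2$
$J{\left(K,L \right)} = -2 + K$ ($J{\left(K,L \right)} = K - 2 = -2 + K$)
$\frac{22899}{32673} + \frac{J{\left(z{\left(-8,6 \right)},- 7 \left(0 + 5\right) \right)}}{10937} = \frac{22899}{32673} + \frac{-2 - 2}{10937} = 22899 \cdot \frac{1}{32673} - \frac{4}{10937} = \frac{7633}{10891} - \frac{4}{10937} = \frac{83438557}{119114867}$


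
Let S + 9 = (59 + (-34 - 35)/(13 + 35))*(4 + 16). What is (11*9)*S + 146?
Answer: 452915/4 ≈ 1.1323e+5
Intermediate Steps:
S = 4569/4 (S = -9 + (59 + (-34 - 35)/(13 + 35))*(4 + 16) = -9 + (59 - 69/48)*20 = -9 + (59 - 69*1/48)*20 = -9 + (59 - 23/16)*20 = -9 + (921/16)*20 = -9 + 4605/4 = 4569/4 ≈ 1142.3)
(11*9)*S + 146 = (11*9)*(4569/4) + 146 = 99*(4569/4) + 146 = 452331/4 + 146 = 452915/4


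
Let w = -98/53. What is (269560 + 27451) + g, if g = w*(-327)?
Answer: 15773629/53 ≈ 2.9762e+5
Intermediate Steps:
w = -98/53 (w = -98*1/53 = -98/53 ≈ -1.8491)
g = 32046/53 (g = -98/53*(-327) = 32046/53 ≈ 604.64)
(269560 + 27451) + g = (269560 + 27451) + 32046/53 = 297011 + 32046/53 = 15773629/53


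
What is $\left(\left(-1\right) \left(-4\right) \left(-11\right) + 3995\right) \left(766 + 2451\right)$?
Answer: $12710367$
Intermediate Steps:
$\left(\left(-1\right) \left(-4\right) \left(-11\right) + 3995\right) \left(766 + 2451\right) = \left(4 \left(-11\right) + 3995\right) 3217 = \left(-44 + 3995\right) 3217 = 3951 \cdot 3217 = 12710367$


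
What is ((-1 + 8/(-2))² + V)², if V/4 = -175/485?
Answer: 5221225/9409 ≈ 554.92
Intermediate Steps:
V = -140/97 (V = 4*(-175/485) = 4*(-175*1/485) = 4*(-35/97) = -140/97 ≈ -1.4433)
((-1 + 8/(-2))² + V)² = ((-1 + 8/(-2))² - 140/97)² = ((-1 + 8*(-½))² - 140/97)² = ((-1 - 4)² - 140/97)² = ((-5)² - 140/97)² = (25 - 140/97)² = (2285/97)² = 5221225/9409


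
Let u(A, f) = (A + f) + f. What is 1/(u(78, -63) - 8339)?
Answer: -1/8387 ≈ -0.00011923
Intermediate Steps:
u(A, f) = A + 2*f
1/(u(78, -63) - 8339) = 1/((78 + 2*(-63)) - 8339) = 1/((78 - 126) - 8339) = 1/(-48 - 8339) = 1/(-8387) = -1/8387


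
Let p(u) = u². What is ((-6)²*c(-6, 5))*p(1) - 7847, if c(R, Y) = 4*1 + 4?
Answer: -7559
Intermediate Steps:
c(R, Y) = 8 (c(R, Y) = 4 + 4 = 8)
((-6)²*c(-6, 5))*p(1) - 7847 = ((-6)²*8)*1² - 7847 = (36*8)*1 - 7847 = 288*1 - 7847 = 288 - 7847 = -7559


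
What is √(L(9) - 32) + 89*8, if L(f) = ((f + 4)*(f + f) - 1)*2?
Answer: 712 + √434 ≈ 732.83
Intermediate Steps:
L(f) = -2 + 4*f*(4 + f) (L(f) = ((4 + f)*(2*f) - 1)*2 = (2*f*(4 + f) - 1)*2 = (-1 + 2*f*(4 + f))*2 = -2 + 4*f*(4 + f))
√(L(9) - 32) + 89*8 = √((-2 + 4*9² + 16*9) - 32) + 89*8 = √((-2 + 4*81 + 144) - 32) + 712 = √((-2 + 324 + 144) - 32) + 712 = √(466 - 32) + 712 = √434 + 712 = 712 + √434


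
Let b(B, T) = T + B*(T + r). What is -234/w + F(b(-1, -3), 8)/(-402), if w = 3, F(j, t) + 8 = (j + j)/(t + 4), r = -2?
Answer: -94045/1206 ≈ -77.981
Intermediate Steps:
b(B, T) = T + B*(-2 + T) (b(B, T) = T + B*(T - 2) = T + B*(-2 + T))
F(j, t) = -8 + 2*j/(4 + t) (F(j, t) = -8 + (j + j)/(t + 4) = -8 + (2*j)/(4 + t) = -8 + 2*j/(4 + t))
-234/w + F(b(-1, -3), 8)/(-402) = -234/3 + (2*(-16 + (-3 - 2*(-1) - 1*(-3)) - 4*8)/(4 + 8))/(-402) = -234*⅓ + (2*(-16 + (-3 + 2 + 3) - 32)/12)*(-1/402) = -78 + (2*(1/12)*(-16 + 2 - 32))*(-1/402) = -78 + (2*(1/12)*(-46))*(-1/402) = -78 - 23/3*(-1/402) = -78 + 23/1206 = -94045/1206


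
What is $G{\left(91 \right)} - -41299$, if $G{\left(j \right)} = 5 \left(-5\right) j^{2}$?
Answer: $-165726$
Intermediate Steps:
$G{\left(j \right)} = - 25 j^{2}$
$G{\left(91 \right)} - -41299 = - 25 \cdot 91^{2} - -41299 = \left(-25\right) 8281 + 41299 = -207025 + 41299 = -165726$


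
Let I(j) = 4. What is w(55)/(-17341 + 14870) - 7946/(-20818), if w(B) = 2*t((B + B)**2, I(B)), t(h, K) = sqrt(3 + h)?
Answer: 3973/10409 - 2*sqrt(247)/353 ≈ 0.29264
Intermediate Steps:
w(B) = 2*sqrt(3 + 4*B**2) (w(B) = 2*sqrt(3 + (B + B)**2) = 2*sqrt(3 + (2*B)**2) = 2*sqrt(3 + 4*B**2))
w(55)/(-17341 + 14870) - 7946/(-20818) = (2*sqrt(3 + 4*55**2))/(-17341 + 14870) - 7946/(-20818) = (2*sqrt(3 + 4*3025))/(-2471) - 7946*(-1/20818) = (2*sqrt(3 + 12100))*(-1/2471) + 3973/10409 = (2*sqrt(12103))*(-1/2471) + 3973/10409 = (2*(7*sqrt(247)))*(-1/2471) + 3973/10409 = (14*sqrt(247))*(-1/2471) + 3973/10409 = -2*sqrt(247)/353 + 3973/10409 = 3973/10409 - 2*sqrt(247)/353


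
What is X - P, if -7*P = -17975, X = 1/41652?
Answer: -748694693/291564 ≈ -2567.9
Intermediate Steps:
X = 1/41652 ≈ 2.4008e-5
P = 17975/7 (P = -1/7*(-17975) = 17975/7 ≈ 2567.9)
X - P = 1/41652 - 1*17975/7 = 1/41652 - 17975/7 = -748694693/291564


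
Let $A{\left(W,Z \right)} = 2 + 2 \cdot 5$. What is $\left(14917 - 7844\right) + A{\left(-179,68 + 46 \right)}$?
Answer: $7085$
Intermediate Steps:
$A{\left(W,Z \right)} = 12$ ($A{\left(W,Z \right)} = 2 + 10 = 12$)
$\left(14917 - 7844\right) + A{\left(-179,68 + 46 \right)} = \left(14917 - 7844\right) + 12 = 7073 + 12 = 7085$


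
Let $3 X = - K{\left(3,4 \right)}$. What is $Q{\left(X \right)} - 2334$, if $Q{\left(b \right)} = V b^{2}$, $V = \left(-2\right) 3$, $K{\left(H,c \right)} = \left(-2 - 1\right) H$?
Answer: $-2388$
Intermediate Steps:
$K{\left(H,c \right)} = - 3 H$
$V = -6$
$X = 3$ ($X = \frac{\left(-1\right) \left(\left(-3\right) 3\right)}{3} = \frac{\left(-1\right) \left(-9\right)}{3} = \frac{1}{3} \cdot 9 = 3$)
$Q{\left(b \right)} = - 6 b^{2}$
$Q{\left(X \right)} - 2334 = - 6 \cdot 3^{2} - 2334 = \left(-6\right) 9 - 2334 = -54 - 2334 = -2388$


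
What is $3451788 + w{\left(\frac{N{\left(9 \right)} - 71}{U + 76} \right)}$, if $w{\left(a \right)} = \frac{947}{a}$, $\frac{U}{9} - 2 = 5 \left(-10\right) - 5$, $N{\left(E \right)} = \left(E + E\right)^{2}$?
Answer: $\frac{872922617}{253} \approx 3.4503 \cdot 10^{6}$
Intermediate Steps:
$N{\left(E \right)} = 4 E^{2}$ ($N{\left(E \right)} = \left(2 E\right)^{2} = 4 E^{2}$)
$U = -477$ ($U = 18 + 9 \left(5 \left(-10\right) - 5\right) = 18 + 9 \left(-50 - 5\right) = 18 + 9 \left(-55\right) = 18 - 495 = -477$)
$3451788 + w{\left(\frac{N{\left(9 \right)} - 71}{U + 76} \right)} = 3451788 + \frac{947}{\left(4 \cdot 9^{2} - 71\right) \frac{1}{-477 + 76}} = 3451788 + \frac{947}{\left(4 \cdot 81 - 71\right) \frac{1}{-401}} = 3451788 + \frac{947}{\left(324 - 71\right) \left(- \frac{1}{401}\right)} = 3451788 + \frac{947}{253 \left(- \frac{1}{401}\right)} = 3451788 + \frac{947}{- \frac{253}{401}} = 3451788 + 947 \left(- \frac{401}{253}\right) = 3451788 - \frac{379747}{253} = \frac{872922617}{253}$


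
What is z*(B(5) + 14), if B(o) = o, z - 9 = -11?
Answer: -38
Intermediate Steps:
z = -2 (z = 9 - 11 = -2)
z*(B(5) + 14) = -2*(5 + 14) = -2*19 = -38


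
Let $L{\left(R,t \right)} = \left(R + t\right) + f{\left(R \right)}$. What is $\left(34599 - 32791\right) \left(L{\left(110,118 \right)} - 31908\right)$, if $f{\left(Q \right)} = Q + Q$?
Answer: $-56879680$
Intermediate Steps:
$f{\left(Q \right)} = 2 Q$
$L{\left(R,t \right)} = t + 3 R$ ($L{\left(R,t \right)} = \left(R + t\right) + 2 R = t + 3 R$)
$\left(34599 - 32791\right) \left(L{\left(110,118 \right)} - 31908\right) = \left(34599 - 32791\right) \left(\left(118 + 3 \cdot 110\right) - 31908\right) = 1808 \left(\left(118 + 330\right) - 31908\right) = 1808 \left(448 - 31908\right) = 1808 \left(-31460\right) = -56879680$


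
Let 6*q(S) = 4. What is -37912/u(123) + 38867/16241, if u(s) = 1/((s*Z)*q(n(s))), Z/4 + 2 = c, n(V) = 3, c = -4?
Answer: 1211754301523/16241 ≈ 7.4611e+7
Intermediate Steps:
q(S) = 2/3 (q(S) = (1/6)*4 = 2/3)
Z = -24 (Z = -8 + 4*(-4) = -8 - 16 = -24)
u(s) = -1/(16*s) (u(s) = 1/((s*(-24))*(2/3)) = 1/(-24*s*(2/3)) = 1/(-16*s) = -1/(16*s))
-37912/u(123) + 38867/16241 = -37912/((-1/16/123)) + 38867/16241 = -37912/((-1/16*1/123)) + 38867*(1/16241) = -37912/(-1/1968) + 38867/16241 = -37912*(-1968) + 38867/16241 = 74610816 + 38867/16241 = 1211754301523/16241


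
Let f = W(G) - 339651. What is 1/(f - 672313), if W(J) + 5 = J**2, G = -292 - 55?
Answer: -1/891560 ≈ -1.1216e-6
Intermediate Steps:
G = -347
W(J) = -5 + J**2
f = -219247 (f = (-5 + (-347)**2) - 339651 = (-5 + 120409) - 339651 = 120404 - 339651 = -219247)
1/(f - 672313) = 1/(-219247 - 672313) = 1/(-891560) = -1/891560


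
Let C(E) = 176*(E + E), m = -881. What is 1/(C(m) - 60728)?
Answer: -1/370840 ≈ -2.6966e-6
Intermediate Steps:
C(E) = 352*E (C(E) = 176*(2*E) = 352*E)
1/(C(m) - 60728) = 1/(352*(-881) - 60728) = 1/(-310112 - 60728) = 1/(-370840) = -1/370840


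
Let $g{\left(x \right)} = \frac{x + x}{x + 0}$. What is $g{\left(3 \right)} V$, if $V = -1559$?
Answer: $-3118$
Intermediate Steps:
$g{\left(x \right)} = 2$ ($g{\left(x \right)} = \frac{2 x}{x} = 2$)
$g{\left(3 \right)} V = 2 \left(-1559\right) = -3118$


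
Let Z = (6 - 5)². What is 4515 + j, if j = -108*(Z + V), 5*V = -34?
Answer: 25707/5 ≈ 5141.4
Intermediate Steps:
V = -34/5 (V = (⅕)*(-34) = -34/5 ≈ -6.8000)
Z = 1 (Z = 1² = 1)
j = 3132/5 (j = -108*(1 - 34/5) = -108*(-29/5) = 3132/5 ≈ 626.40)
4515 + j = 4515 + 3132/5 = 25707/5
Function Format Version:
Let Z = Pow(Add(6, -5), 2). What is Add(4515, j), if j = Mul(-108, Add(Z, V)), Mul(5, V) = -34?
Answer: Rational(25707, 5) ≈ 5141.4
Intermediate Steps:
V = Rational(-34, 5) (V = Mul(Rational(1, 5), -34) = Rational(-34, 5) ≈ -6.8000)
Z = 1 (Z = Pow(1, 2) = 1)
j = Rational(3132, 5) (j = Mul(-108, Add(1, Rational(-34, 5))) = Mul(-108, Rational(-29, 5)) = Rational(3132, 5) ≈ 626.40)
Add(4515, j) = Add(4515, Rational(3132, 5)) = Rational(25707, 5)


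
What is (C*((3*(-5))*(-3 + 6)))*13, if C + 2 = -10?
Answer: 7020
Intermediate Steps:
C = -12 (C = -2 - 10 = -12)
(C*((3*(-5))*(-3 + 6)))*13 = -12*3*(-5)*(-3 + 6)*13 = -(-180)*3*13 = -12*(-45)*13 = 540*13 = 7020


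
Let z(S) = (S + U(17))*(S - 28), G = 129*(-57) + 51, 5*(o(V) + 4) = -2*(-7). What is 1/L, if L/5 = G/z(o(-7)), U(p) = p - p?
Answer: -146/152125 ≈ -0.00095974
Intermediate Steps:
U(p) = 0
o(V) = -6/5 (o(V) = -4 + (-2*(-7))/5 = -4 + (⅕)*14 = -4 + 14/5 = -6/5)
G = -7302 (G = -7353 + 51 = -7302)
z(S) = S*(-28 + S) (z(S) = (S + 0)*(S - 28) = S*(-28 + S))
L = -152125/146 (L = 5*(-7302*(-5/(6*(-28 - 6/5)))) = 5*(-7302/((-6/5*(-146/5)))) = 5*(-7302/876/25) = 5*(-7302*25/876) = 5*(-30425/146) = -152125/146 ≈ -1042.0)
1/L = 1/(-152125/146) = -146/152125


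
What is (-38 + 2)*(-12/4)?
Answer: 108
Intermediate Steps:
(-38 + 2)*(-12/4) = -(-432)/4 = -36*(-3) = 108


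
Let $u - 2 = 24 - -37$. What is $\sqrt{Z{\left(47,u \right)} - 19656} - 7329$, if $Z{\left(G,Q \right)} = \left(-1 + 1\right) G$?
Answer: $-7329 + 6 i \sqrt{546} \approx -7329.0 + 140.2 i$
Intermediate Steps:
$u = 63$ ($u = 2 + \left(24 - -37\right) = 2 + \left(24 + 37\right) = 2 + 61 = 63$)
$Z{\left(G,Q \right)} = 0$ ($Z{\left(G,Q \right)} = 0 G = 0$)
$\sqrt{Z{\left(47,u \right)} - 19656} - 7329 = \sqrt{0 - 19656} - 7329 = \sqrt{-19656} - 7329 = 6 i \sqrt{546} - 7329 = -7329 + 6 i \sqrt{546}$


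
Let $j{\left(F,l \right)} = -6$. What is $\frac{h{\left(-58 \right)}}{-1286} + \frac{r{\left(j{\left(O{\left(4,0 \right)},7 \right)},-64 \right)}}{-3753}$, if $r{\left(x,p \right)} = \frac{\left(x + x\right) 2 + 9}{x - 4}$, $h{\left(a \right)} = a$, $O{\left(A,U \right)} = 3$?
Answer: $\frac{71915}{1608786} \approx 0.044701$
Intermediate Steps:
$r{\left(x,p \right)} = \frac{9 + 4 x}{-4 + x}$ ($r{\left(x,p \right)} = \frac{2 x 2 + 9}{-4 + x} = \frac{4 x + 9}{-4 + x} = \frac{9 + 4 x}{-4 + x}$)
$\frac{h{\left(-58 \right)}}{-1286} + \frac{r{\left(j{\left(O{\left(4,0 \right)},7 \right)},-64 \right)}}{-3753} = - \frac{58}{-1286} + \frac{\frac{1}{-4 - 6} \left(9 + 4 \left(-6\right)\right)}{-3753} = \left(-58\right) \left(- \frac{1}{1286}\right) + \frac{9 - 24}{-10} \left(- \frac{1}{3753}\right) = \frac{29}{643} + \left(- \frac{1}{10}\right) \left(-15\right) \left(- \frac{1}{3753}\right) = \frac{29}{643} + \frac{3}{2} \left(- \frac{1}{3753}\right) = \frac{29}{643} - \frac{1}{2502} = \frac{71915}{1608786}$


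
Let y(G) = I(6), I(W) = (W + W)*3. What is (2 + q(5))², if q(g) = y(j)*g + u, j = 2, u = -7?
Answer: 30625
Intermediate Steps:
I(W) = 6*W (I(W) = (2*W)*3 = 6*W)
y(G) = 36 (y(G) = 6*6 = 36)
q(g) = -7 + 36*g (q(g) = 36*g - 7 = -7 + 36*g)
(2 + q(5))² = (2 + (-7 + 36*5))² = (2 + (-7 + 180))² = (2 + 173)² = 175² = 30625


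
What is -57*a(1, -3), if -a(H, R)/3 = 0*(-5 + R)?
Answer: 0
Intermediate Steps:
a(H, R) = 0 (a(H, R) = -0*(-5 + R) = -3*0 = 0)
-57*a(1, -3) = -57*0 = 0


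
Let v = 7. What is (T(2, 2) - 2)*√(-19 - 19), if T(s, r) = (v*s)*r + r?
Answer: 28*I*√38 ≈ 172.6*I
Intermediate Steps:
T(s, r) = r + 7*r*s (T(s, r) = (7*s)*r + r = 7*r*s + r = r + 7*r*s)
(T(2, 2) - 2)*√(-19 - 19) = (2*(1 + 7*2) - 2)*√(-19 - 19) = (2*(1 + 14) - 2)*√(-38) = (2*15 - 2)*(I*√38) = (30 - 2)*(I*√38) = 28*(I*√38) = 28*I*√38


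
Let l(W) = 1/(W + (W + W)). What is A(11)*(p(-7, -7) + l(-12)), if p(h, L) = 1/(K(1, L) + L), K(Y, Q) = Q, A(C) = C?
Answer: -275/252 ≈ -1.0913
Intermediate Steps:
p(h, L) = 1/(2*L) (p(h, L) = 1/(L + L) = 1/(2*L))
l(W) = 1/(3*W) (l(W) = 1/(W + 2*W) = 1/(3*W))
A(11)*(p(-7, -7) + l(-12)) = 11*((½)/(-7) + (⅓)/(-12)) = 11*((½)*(-⅐) + (⅓)*(-1/12)) = 11*(-1/14 - 1/36) = 11*(-25/252) = -275/252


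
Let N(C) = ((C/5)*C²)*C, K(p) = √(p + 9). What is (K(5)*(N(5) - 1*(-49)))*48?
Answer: 8352*√14 ≈ 31250.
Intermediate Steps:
K(p) = √(9 + p)
N(C) = C⁴/5 (N(C) = ((C*(⅕))*C²)*C = ((C/5)*C²)*C = (C³/5)*C = C⁴/5)
(K(5)*(N(5) - 1*(-49)))*48 = (√(9 + 5)*((⅕)*5⁴ - 1*(-49)))*48 = (√14*((⅕)*625 + 49))*48 = (√14*(125 + 49))*48 = (√14*174)*48 = (174*√14)*48 = 8352*√14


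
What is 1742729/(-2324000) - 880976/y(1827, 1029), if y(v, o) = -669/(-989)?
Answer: -2024868119421701/1554756000 ≈ -1.3024e+6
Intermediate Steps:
y(v, o) = 669/989 (y(v, o) = -669*(-1/989) = 669/989)
1742729/(-2324000) - 880976/y(1827, 1029) = 1742729/(-2324000) - 880976/669/989 = 1742729*(-1/2324000) - 880976*989/669 = -1742729/2324000 - 871285264/669 = -2024868119421701/1554756000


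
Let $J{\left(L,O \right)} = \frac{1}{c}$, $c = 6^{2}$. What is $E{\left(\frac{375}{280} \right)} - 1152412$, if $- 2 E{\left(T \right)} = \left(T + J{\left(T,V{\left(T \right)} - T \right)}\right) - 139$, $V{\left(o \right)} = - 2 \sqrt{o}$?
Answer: $- \frac{1161561929}{1008} \approx -1.1523 \cdot 10^{6}$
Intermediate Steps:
$c = 36$
$J{\left(L,O \right)} = \frac{1}{36}$
$E{\left(T \right)} = \frac{5003}{72} - \frac{T}{2}$ ($E{\left(T \right)} = - \frac{\left(T + \frac{1}{36}\right) - 139}{2} = - \frac{\left(\frac{1}{36} + T\right) - 139}{2} = - \frac{- \frac{5003}{36} + T}{2} = \frac{5003}{72} - \frac{T}{2}$)
$E{\left(\frac{375}{280} \right)} - 1152412 = \left(\frac{5003}{72} - \frac{375 \cdot \frac{1}{280}}{2}\right) - 1152412 = \left(\frac{5003}{72} - \frac{75}{112}\right) - 1152412 = \frac{69367}{1008} - 1152412 = - \frac{1161561929}{1008}$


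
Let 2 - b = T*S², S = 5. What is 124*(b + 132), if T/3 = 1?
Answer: 7316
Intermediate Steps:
T = 3 (T = 3*1 = 3)
b = -73 (b = 2 - 3*5² = 2 - 3*25 = 2 - 1*75 = 2 - 75 = -73)
124*(b + 132) = 124*(-73 + 132) = 124*59 = 7316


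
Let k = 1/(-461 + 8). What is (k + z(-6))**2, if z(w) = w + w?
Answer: 29560969/205209 ≈ 144.05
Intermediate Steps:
z(w) = 2*w
k = -1/453 (k = 1/(-453) = -1/453 ≈ -0.0022075)
(k + z(-6))**2 = (-1/453 + 2*(-6))**2 = (-1/453 - 12)**2 = (-5437/453)**2 = 29560969/205209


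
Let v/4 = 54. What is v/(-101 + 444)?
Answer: 216/343 ≈ 0.62974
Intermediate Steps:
v = 216 (v = 4*54 = 216)
v/(-101 + 444) = 216/(-101 + 444) = 216/343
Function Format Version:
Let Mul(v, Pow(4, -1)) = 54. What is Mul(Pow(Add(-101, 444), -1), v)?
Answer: Rational(216, 343) ≈ 0.62974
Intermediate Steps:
v = 216 (v = Mul(4, 54) = 216)
Mul(Pow(Add(-101, 444), -1), v) = Mul(Pow(Add(-101, 444), -1), 216) = Mul(Pow(343, -1), 216) = Mul(Rational(1, 343), 216) = Rational(216, 343)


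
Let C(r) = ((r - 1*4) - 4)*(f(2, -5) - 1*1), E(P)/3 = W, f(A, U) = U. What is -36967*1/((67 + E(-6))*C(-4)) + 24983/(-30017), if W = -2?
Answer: -1219363775/131834664 ≈ -9.2492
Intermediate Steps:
E(P) = -6 (E(P) = 3*(-2) = -6)
C(r) = 48 - 6*r (C(r) = ((r - 1*4) - 4)*(-5 - 1*1) = ((r - 4) - 4)*(-5 - 1) = ((-4 + r) - 4)*(-6) = (-8 + r)*(-6) = 48 - 6*r)
-36967*1/((67 + E(-6))*C(-4)) + 24983/(-30017) = -36967*1/((48 - 6*(-4))*(67 - 6)) + 24983/(-30017) = -36967*1/(61*(48 + 24)) + 24983*(-1/30017) = -36967/(72*61) - 24983/30017 = -36967/4392 - 24983/30017 = -1219363775/131834664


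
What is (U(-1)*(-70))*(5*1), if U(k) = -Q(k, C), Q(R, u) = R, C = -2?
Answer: -350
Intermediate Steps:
U(k) = -k
(U(-1)*(-70))*(5*1) = (-1*(-1)*(-70))*(5*1) = (1*(-70))*5 = -70*5 = -350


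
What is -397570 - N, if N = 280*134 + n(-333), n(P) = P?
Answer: -434757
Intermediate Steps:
N = 37187 (N = 280*134 - 333 = 37520 - 333 = 37187)
-397570 - N = -397570 - 1*37187 = -397570 - 37187 = -434757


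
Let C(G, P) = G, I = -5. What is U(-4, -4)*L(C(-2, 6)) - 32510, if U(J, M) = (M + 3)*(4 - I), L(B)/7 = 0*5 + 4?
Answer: -32762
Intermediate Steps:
L(B) = 28 (L(B) = 7*(0*5 + 4) = 7*(0 + 4) = 7*4 = 28)
U(J, M) = 27 + 9*M (U(J, M) = (M + 3)*(4 - 1*(-5)) = (3 + M)*(4 + 5) = (3 + M)*9 = 27 + 9*M)
U(-4, -4)*L(C(-2, 6)) - 32510 = (27 + 9*(-4))*28 - 32510 = (27 - 36)*28 - 32510 = -9*28 - 32510 = -252 - 32510 = -32762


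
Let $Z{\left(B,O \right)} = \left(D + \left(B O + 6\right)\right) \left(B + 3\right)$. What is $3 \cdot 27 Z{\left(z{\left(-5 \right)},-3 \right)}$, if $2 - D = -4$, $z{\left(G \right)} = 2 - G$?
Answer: $-7290$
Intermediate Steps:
$D = 6$ ($D = 2 - -4 = 2 + 4 = 6$)
$Z{\left(B,O \right)} = \left(3 + B\right) \left(12 + B O\right)$ ($Z{\left(B,O \right)} = \left(6 + \left(B O + 6\right)\right) \left(B + 3\right) = \left(6 + \left(6 + B O\right)\right) \left(3 + B\right) = \left(12 + B O\right) \left(3 + B\right) = \left(3 + B\right) \left(12 + B O\right)$)
$3 \cdot 27 Z{\left(z{\left(-5 \right)},-3 \right)} = 3 \cdot 27 \left(36 + 12 \left(2 - -5\right) - 3 \left(2 - -5\right)^{2} + 3 \left(2 - -5\right) \left(-3\right)\right) = 81 \left(36 + 12 \left(2 + 5\right) - 3 \left(2 + 5\right)^{2} + 3 \left(2 + 5\right) \left(-3\right)\right) = 81 \left(36 + 12 \cdot 7 - 3 \cdot 7^{2} + 3 \cdot 7 \left(-3\right)\right) = 81 \left(36 + 84 - 147 - 63\right) = 81 \left(-90\right) = -7290$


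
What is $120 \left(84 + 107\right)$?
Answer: $22920$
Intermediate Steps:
$120 \left(84 + 107\right) = 120 \cdot 191 = 22920$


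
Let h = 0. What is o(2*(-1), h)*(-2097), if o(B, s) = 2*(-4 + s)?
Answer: 16776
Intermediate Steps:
o(B, s) = -8 + 2*s
o(2*(-1), h)*(-2097) = (-8 + 2*0)*(-2097) = (-8 + 0)*(-2097) = -8*(-2097) = 16776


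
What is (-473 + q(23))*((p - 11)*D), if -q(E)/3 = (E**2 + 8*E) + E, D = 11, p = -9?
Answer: 589820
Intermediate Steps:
q(E) = -27*E - 3*E**2 (q(E) = -3*((E**2 + 8*E) + E) = -3*(E**2 + 9*E) = -27*E - 3*E**2)
(-473 + q(23))*((p - 11)*D) = (-473 - 3*23*(9 + 23))*((-9 - 11)*11) = (-473 - 3*23*32)*(-20*11) = (-473 - 2208)*(-220) = -2681*(-220) = 589820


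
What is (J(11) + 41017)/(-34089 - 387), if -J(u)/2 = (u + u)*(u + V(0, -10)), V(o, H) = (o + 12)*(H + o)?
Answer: -15271/11492 ≈ -1.3288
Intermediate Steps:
V(o, H) = (12 + o)*(H + o)
J(u) = -4*u*(-120 + u) (J(u) = -2*(u + u)*(u + (0² + 12*(-10) + 12*0 - 10*0)) = -2*2*u*(u + (0 - 120 + 0 + 0)) = -2*2*u*(u - 120) = -2*2*u*(-120 + u) = -4*u*(-120 + u))
(J(11) + 41017)/(-34089 - 387) = (4*11*(120 - 1*11) + 41017)/(-34089 - 387) = (4*11*(120 - 11) + 41017)/(-34476) = (4*11*109 + 41017)*(-1/34476) = (4796 + 41017)*(-1/34476) = 45813*(-1/34476) = -15271/11492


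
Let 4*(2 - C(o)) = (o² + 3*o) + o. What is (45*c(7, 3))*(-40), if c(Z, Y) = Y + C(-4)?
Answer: -9000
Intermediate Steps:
C(o) = 2 - o - o²/4 (C(o) = 2 - ((o² + 3*o) + o)/4 = 2 - (o² + 4*o)/4 = 2 + (-o - o²/4) = 2 - o - o²/4)
c(Z, Y) = 2 + Y (c(Z, Y) = Y + (2 - 1*(-4) - ¼*(-4)²) = Y + (2 + 4 - ¼*16) = Y + (2 + 4 - 4) = Y + 2 = 2 + Y)
(45*c(7, 3))*(-40) = (45*(2 + 3))*(-40) = (45*5)*(-40) = 225*(-40) = -9000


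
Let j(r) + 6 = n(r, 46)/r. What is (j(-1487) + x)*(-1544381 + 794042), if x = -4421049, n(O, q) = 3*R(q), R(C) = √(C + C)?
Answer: 3317289987645 + 4502034*√23/1487 ≈ 3.3173e+12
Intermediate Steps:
R(C) = √2*√C (R(C) = √(2*C) = √2*√C)
n(O, q) = 3*√2*√q (n(O, q) = 3*(√2*√q) = 3*√2*√q)
j(r) = -6 + 6*√23/r (j(r) = -6 + (3*√2*√46)/r = -6 + (6*√23)/r = -6 + 6*√23/r)
(j(-1487) + x)*(-1544381 + 794042) = ((-6 + 6*√23/(-1487)) - 4421049)*(-1544381 + 794042) = ((-6 + 6*√23*(-1/1487)) - 4421049)*(-750339) = ((-6 - 6*√23/1487) - 4421049)*(-750339) = (-4421055 - 6*√23/1487)*(-750339) = 3317289987645 + 4502034*√23/1487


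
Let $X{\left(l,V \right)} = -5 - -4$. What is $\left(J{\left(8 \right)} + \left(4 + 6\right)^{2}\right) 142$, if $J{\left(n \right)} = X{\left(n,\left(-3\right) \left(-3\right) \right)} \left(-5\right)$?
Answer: $14910$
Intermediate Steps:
$X{\left(l,V \right)} = -1$ ($X{\left(l,V \right)} = -5 + 4 = -1$)
$J{\left(n \right)} = 5$ ($J{\left(n \right)} = \left(-1\right) \left(-5\right) = 5$)
$\left(J{\left(8 \right)} + \left(4 + 6\right)^{2}\right) 142 = \left(5 + \left(4 + 6\right)^{2}\right) 142 = \left(5 + 10^{2}\right) 142 = \left(5 + 100\right) 142 = 105 \cdot 142 = 14910$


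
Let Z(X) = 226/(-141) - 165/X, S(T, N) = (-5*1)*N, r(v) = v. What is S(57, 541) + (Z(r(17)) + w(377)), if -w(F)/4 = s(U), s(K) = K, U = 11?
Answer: -6616460/2397 ≈ -2760.3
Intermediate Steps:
w(F) = -44 (w(F) = -4*11 = -44)
S(T, N) = -5*N
Z(X) = -226/141 - 165/X (Z(X) = 226*(-1/141) - 165/X = -226/141 - 165/X)
S(57, 541) + (Z(r(17)) + w(377)) = -5*541 + ((-226/141 - 165/17) - 44) = -2705 + ((-226/141 - 165*1/17) - 44) = -2705 + ((-226/141 - 165/17) - 44) = -2705 + (-27107/2397 - 44) = -2705 - 132575/2397 = -6616460/2397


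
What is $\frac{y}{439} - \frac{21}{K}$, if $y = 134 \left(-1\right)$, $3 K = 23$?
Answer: $- \frac{30739}{10097} \approx -3.0444$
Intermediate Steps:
$K = \frac{23}{3}$ ($K = \frac{1}{3} \cdot 23 = \frac{23}{3} \approx 7.6667$)
$y = -134$
$\frac{y}{439} - \frac{21}{K} = - \frac{134}{439} - \frac{21}{\frac{23}{3}} = \left(-134\right) \frac{1}{439} - \frac{63}{23} = - \frac{134}{439} - \frac{63}{23} = - \frac{30739}{10097}$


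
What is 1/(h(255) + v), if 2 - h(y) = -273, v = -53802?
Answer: -1/53527 ≈ -1.8682e-5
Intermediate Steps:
h(y) = 275 (h(y) = 2 - 1*(-273) = 2 + 273 = 275)
1/(h(255) + v) = 1/(275 - 53802) = 1/(-53527) = -1/53527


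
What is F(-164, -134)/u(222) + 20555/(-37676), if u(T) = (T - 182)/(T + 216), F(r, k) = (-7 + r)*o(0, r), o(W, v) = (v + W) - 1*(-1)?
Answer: 28747617289/94190 ≈ 3.0521e+5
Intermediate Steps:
o(W, v) = 1 + W + v (o(W, v) = (W + v) + 1 = 1 + W + v)
F(r, k) = (1 + r)*(-7 + r) (F(r, k) = (-7 + r)*(1 + 0 + r) = (-7 + r)*(1 + r) = (1 + r)*(-7 + r))
u(T) = (-182 + T)/(216 + T)
F(-164, -134)/u(222) + 20555/(-37676) = ((1 - 164)*(-7 - 164))/(((-182 + 222)/(216 + 222))) + 20555/(-37676) = (-163*(-171))/((40/438)) + 20555*(-1/37676) = 27873/(((1/438)*40)) - 20555/37676 = 27873/(20/219) - 20555/37676 = 27873*(219/20) - 20555/37676 = 6104187/20 - 20555/37676 = 28747617289/94190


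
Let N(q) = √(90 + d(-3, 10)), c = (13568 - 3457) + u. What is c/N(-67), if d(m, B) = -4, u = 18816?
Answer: 28927*√86/86 ≈ 3119.3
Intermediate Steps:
c = 28927 (c = (13568 - 3457) + 18816 = 10111 + 18816 = 28927)
N(q) = √86 (N(q) = √(90 - 4) = √86)
c/N(-67) = 28927/(√86) = 28927*(√86/86) = 28927*√86/86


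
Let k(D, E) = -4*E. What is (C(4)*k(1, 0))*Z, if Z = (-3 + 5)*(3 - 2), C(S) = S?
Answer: 0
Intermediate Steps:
Z = 2 (Z = 2*1 = 2)
(C(4)*k(1, 0))*Z = (4*(-4*0))*2 = (4*0)*2 = 0*2 = 0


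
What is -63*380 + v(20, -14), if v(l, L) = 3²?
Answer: -23931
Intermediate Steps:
v(l, L) = 9
-63*380 + v(20, -14) = -63*380 + 9 = -23940 + 9 = -23931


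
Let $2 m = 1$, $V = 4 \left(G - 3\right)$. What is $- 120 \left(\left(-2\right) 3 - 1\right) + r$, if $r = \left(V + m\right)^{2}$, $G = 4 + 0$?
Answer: $\frac{3441}{4} \approx 860.25$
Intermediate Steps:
$G = 4$
$V = 4$ ($V = 4 \left(4 - 3\right) = 4 \cdot 1 = 4$)
$m = \frac{1}{2}$ ($m = \frac{1}{2} \cdot 1 = \frac{1}{2} \approx 0.5$)
$r = \frac{81}{4}$ ($r = \left(4 + \frac{1}{2}\right)^{2} = \left(\frac{9}{2}\right)^{2} = \frac{81}{4} \approx 20.25$)
$- 120 \left(\left(-2\right) 3 - 1\right) + r = - 120 \left(\left(-2\right) 3 - 1\right) + \frac{81}{4} = - 120 \left(-6 - 1\right) + \frac{81}{4} = \left(-120\right) \left(-7\right) + \frac{81}{4} = 840 + \frac{81}{4} = \frac{3441}{4}$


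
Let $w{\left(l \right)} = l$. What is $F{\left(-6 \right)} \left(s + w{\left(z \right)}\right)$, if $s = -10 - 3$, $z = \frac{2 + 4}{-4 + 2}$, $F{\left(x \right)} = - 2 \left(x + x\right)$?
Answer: $-384$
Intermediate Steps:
$F{\left(x \right)} = - 4 x$ ($F{\left(x \right)} = - 2 \cdot 2 x = - 4 x$)
$z = -3$ ($z = \frac{6}{-2} = 6 \left(- \frac{1}{2}\right) = -3$)
$s = -13$
$F{\left(-6 \right)} \left(s + w{\left(z \right)}\right) = \left(-4\right) \left(-6\right) \left(-13 - 3\right) = 24 \left(-16\right) = -384$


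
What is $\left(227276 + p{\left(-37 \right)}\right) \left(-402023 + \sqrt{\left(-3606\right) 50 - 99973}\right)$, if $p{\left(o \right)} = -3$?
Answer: $-91368973279 + 227273 i \sqrt{280273} \approx -9.1369 \cdot 10^{10} + 1.2032 \cdot 10^{8} i$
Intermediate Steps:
$\left(227276 + p{\left(-37 \right)}\right) \left(-402023 + \sqrt{\left(-3606\right) 50 - 99973}\right) = \left(227276 - 3\right) \left(-402023 + \sqrt{\left(-3606\right) 50 - 99973}\right) = 227273 \left(-402023 + \sqrt{-180300 - 99973}\right) = 227273 \left(-402023 + \sqrt{-280273}\right) = 227273 \left(-402023 + i \sqrt{280273}\right) = -91368973279 + 227273 i \sqrt{280273}$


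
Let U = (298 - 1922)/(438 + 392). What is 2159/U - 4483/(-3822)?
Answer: -244343891/221676 ≈ -1102.3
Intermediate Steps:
U = -812/415 (U = -1624/830 = -1624*1/830 = -812/415 ≈ -1.9566)
2159/U - 4483/(-3822) = 2159/(-812/415) - 4483/(-3822) = 2159*(-415/812) - 4483*(-1/3822) = -895985/812 + 4483/3822 = -244343891/221676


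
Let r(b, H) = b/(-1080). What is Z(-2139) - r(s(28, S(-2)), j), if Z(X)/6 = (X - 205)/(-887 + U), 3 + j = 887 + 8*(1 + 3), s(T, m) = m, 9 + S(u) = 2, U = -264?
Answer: 15181063/1243080 ≈ 12.212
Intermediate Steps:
S(u) = -7 (S(u) = -9 + 2 = -7)
j = 916 (j = -3 + (887 + 8*(1 + 3)) = -3 + (887 + 8*4) = -3 + (887 + 32) = -3 + 919 = 916)
Z(X) = 1230/1151 - 6*X/1151 (Z(X) = 6*((X - 205)/(-887 - 264)) = 6*((-205 + X)/(-1151)) = 6*((-205 + X)*(-1/1151)) = 6*(205/1151 - X/1151) = 1230/1151 - 6*X/1151)
r(b, H) = -b/1080 (r(b, H) = b*(-1/1080) = -b/1080)
Z(-2139) - r(s(28, S(-2)), j) = (1230/1151 - 6/1151*(-2139)) - (-1)*(-7)/1080 = (1230/1151 + 12834/1151) - 1*7/1080 = 14064/1151 - 7/1080 = 15181063/1243080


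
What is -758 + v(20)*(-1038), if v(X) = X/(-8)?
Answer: 1837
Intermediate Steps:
v(X) = -X/8 (v(X) = X*(-⅛) = -X/8)
-758 + v(20)*(-1038) = -758 - ⅛*20*(-1038) = -758 - 5/2*(-1038) = -758 + 2595 = 1837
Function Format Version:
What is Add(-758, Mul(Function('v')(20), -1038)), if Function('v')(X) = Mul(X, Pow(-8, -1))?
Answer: 1837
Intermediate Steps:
Function('v')(X) = Mul(Rational(-1, 8), X) (Function('v')(X) = Mul(X, Rational(-1, 8)) = Mul(Rational(-1, 8), X))
Add(-758, Mul(Function('v')(20), -1038)) = Add(-758, Mul(Mul(Rational(-1, 8), 20), -1038)) = Add(-758, Mul(Rational(-5, 2), -1038)) = Add(-758, 2595) = 1837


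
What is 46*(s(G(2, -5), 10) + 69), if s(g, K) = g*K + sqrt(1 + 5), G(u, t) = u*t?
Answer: -1426 + 46*sqrt(6) ≈ -1313.3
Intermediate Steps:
G(u, t) = t*u
s(g, K) = sqrt(6) + K*g (s(g, K) = K*g + sqrt(6) = sqrt(6) + K*g)
46*(s(G(2, -5), 10) + 69) = 46*((sqrt(6) + 10*(-5*2)) + 69) = 46*((sqrt(6) + 10*(-10)) + 69) = 46*((sqrt(6) - 100) + 69) = 46*((-100 + sqrt(6)) + 69) = 46*(-31 + sqrt(6)) = -1426 + 46*sqrt(6)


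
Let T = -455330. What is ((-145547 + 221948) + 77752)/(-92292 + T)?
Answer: -154153/547622 ≈ -0.28150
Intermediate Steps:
((-145547 + 221948) + 77752)/(-92292 + T) = ((-145547 + 221948) + 77752)/(-92292 - 455330) = (76401 + 77752)/(-547622) = 154153*(-1/547622) = -154153/547622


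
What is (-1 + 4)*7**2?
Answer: 147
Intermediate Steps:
(-1 + 4)*7**2 = 3*49 = 147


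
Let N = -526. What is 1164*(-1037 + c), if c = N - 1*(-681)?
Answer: -1026648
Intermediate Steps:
c = 155 (c = -526 - 1*(-681) = -526 + 681 = 155)
1164*(-1037 + c) = 1164*(-1037 + 155) = 1164*(-882) = -1026648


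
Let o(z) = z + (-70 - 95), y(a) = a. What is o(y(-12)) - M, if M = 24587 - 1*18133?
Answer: -6631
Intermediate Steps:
M = 6454 (M = 24587 - 18133 = 6454)
o(z) = -165 + z (o(z) = z - 165 = -165 + z)
o(y(-12)) - M = (-165 - 12) - 1*6454 = -177 - 6454 = -6631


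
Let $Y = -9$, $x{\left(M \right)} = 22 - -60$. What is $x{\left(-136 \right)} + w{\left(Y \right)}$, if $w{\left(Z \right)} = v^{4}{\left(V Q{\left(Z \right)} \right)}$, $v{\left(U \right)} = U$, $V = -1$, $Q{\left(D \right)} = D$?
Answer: $6643$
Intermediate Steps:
$x{\left(M \right)} = 82$ ($x{\left(M \right)} = 22 + 60 = 82$)
$w{\left(Z \right)} = Z^{4}$ ($w{\left(Z \right)} = \left(- Z\right)^{4} = Z^{4}$)
$x{\left(-136 \right)} + w{\left(Y \right)} = 82 + \left(-9\right)^{4} = 82 + 6561 = 6643$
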